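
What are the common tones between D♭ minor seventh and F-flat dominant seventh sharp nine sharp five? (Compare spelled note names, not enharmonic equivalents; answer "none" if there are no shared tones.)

D♭ minor seventh: D-flat F-flat A-flat C-flat
F-flat dominant seventh sharp nine sharp five: F-flat A-flat C E-double-flat G
Common to both → F-flat, A-flat.

F-flat A-flat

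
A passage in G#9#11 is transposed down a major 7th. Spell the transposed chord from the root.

A, C#, E, G, B, D#

Transposed root: G# → A (major 7th down). So we spell A dominant ninth sharp eleven:
Root: A
Major 3rd (3rd): C#
Perfect 5th (5th): E
Minor 7th (7th): G
Major 9th (9th): B
Augmented 11th (11th): D#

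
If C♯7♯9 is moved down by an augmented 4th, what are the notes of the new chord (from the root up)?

An augmented 4th down from C# is G, so the new chord is G dominant seventh sharp nine.
root → G
3rd (major 3rd) → B
5th (perfect 5th) → D
7th (minor 7th) → F
9th (augmented 9th) → A#

G, B, D, F, A#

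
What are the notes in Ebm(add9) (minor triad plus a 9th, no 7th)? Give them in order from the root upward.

Ebm(add9): minor added-ninth on Eb.
root → Eb
3rd (minor 3rd) → Gb
5th (perfect 5th) → Bb
9th (major 9th) → F

Eb – Gb – Bb – F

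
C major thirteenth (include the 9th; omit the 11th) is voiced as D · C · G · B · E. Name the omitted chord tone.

A

C major thirteenth = C, E, G, B, D, A. The voicing lacks the 13th (major 13th), A.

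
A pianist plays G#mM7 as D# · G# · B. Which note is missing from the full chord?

The full G#mM7 chord is G#, B, D#, F##.
Comparing with the voicing, the major 7th (7th) — F## — is absent.

F##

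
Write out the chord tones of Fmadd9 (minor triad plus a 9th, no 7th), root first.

F – Ab – C – G

Fmadd9 is a minor added-ninth built on F.
root → F
3rd (minor 3rd) → Ab
5th (perfect 5th) → C
9th (major 9th) → G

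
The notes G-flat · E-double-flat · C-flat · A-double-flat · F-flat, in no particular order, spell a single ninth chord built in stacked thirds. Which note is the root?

F-flat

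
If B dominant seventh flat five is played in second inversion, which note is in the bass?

F

B dominant seventh flat five in root position is B–D-sharp–F–A.
Second inversion places the fifth in the bass, which is F.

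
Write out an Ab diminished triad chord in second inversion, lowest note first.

E-double-flat  A-flat  C-flat

Ab diminished triad = A-flat–C-flat–E-double-flat; second inversion → fifth (E-double-flat) lowest.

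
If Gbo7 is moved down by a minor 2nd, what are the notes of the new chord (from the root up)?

F Ab Cb Ebb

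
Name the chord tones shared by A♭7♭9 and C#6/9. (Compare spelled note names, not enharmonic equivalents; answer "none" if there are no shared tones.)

none

A♭7♭9: Ab C Eb Gb Bbb
C#6/9: C# E# G# A# D#
Common to both → none.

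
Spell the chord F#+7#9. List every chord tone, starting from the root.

F# – A# – C## – E – G##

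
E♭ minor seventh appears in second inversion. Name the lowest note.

E♭ minor seventh = E♭–G♭–B♭–D♭. Second inversion → fifth in the bass = B♭.

B♭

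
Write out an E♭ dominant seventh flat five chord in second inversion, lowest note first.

B𝄫, D♭, E♭, G

E♭ dominant seventh flat five = E♭–G–B𝄫–D♭; second inversion → fifth (B𝄫) lowest.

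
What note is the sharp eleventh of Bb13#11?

E

Bb13#11 is built on B♭; its 11th is an augmented 11th above the root.
A fourth above B uses the letter E, and the augmented 11th above B♭ is E.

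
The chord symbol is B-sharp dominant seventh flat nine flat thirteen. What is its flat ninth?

B-sharp dominant seventh flat nine flat thirteen is built on B#; its 9th is a minor 9th above the root.
A second above B uses the letter C, and the minor 9th above B# is C#.

C#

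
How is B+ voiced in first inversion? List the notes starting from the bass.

B+ = B–D#–F##; first inversion → third (D#) lowest.

D#  F##  B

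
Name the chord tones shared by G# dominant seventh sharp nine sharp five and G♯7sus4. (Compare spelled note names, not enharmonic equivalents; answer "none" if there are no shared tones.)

G#  F#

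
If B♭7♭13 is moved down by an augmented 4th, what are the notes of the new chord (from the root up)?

Transposed root: Bb → Fb (augmented 4th down). So we spell Fb dominant seventh flat thirteen:
root → Fb
3rd (major 3rd) → Ab
5th (perfect 5th) → Cb
7th (minor 7th) → Ebb
13th (minor 13th) → Dbb

Fb  Ab  Cb  Ebb  Dbb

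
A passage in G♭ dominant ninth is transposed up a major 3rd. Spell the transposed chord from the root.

Transposed root: Gb → Bb (major 3rd up). So we spell Bb dominant ninth:
Bb — root
D — major 3rd
F — perfect 5th
Ab — minor 7th
C — major 9th

Bb, D, F, Ab, C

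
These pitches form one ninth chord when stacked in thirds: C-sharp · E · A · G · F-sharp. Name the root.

Stacking in thirds gives F-sharp – A – C-sharp – E – G, so F-sharp is the root — F-sharp minor seventh flat nine.

F-sharp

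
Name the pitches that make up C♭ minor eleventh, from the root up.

Cb, Ebb, Gb, Bbb, Db, Fb

Root Cb, quality minor eleventh:
- root: Cb
- minor 3rd: Ebb
- perfect 5th: Gb
- minor 7th: Bbb
- major 9th: Db
- perfect 11th: Fb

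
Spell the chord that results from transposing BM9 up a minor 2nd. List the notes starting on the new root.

B up a minor 2nd → C. New chord: C major ninth.
Root: C
Major 3rd (3rd): E
Perfect 5th (5th): G
Major 7th (7th): B
Major 9th (9th): D

C  E  G  B  D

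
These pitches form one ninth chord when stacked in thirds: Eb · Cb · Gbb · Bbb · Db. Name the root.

Stacking in thirds gives Cb – Eb – Gbb – Bbb – Db, so Cb is the root — Cb dominant ninth flat five.

Cb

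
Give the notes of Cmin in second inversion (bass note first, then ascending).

G  C  Eb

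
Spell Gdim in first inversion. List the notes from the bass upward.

B♭, D♭, G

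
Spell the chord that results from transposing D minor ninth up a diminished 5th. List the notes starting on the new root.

D up a diminished 5th → A♭. New chord: A♭ minor ninth.
root → A♭
3rd (minor 3rd) → C♭
5th (perfect 5th) → E♭
7th (minor 7th) → G♭
9th (major 9th) → B♭

A♭ – C♭ – E♭ – G♭ – B♭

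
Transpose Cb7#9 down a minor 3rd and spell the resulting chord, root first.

Ab, C, Eb, Gb, B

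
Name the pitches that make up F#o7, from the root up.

F#, A, C, Eb

F#o7 is a diminished seventh built on F#.
- root: F#
- minor 3rd: A
- diminished 5th: C
- diminished 7th: Eb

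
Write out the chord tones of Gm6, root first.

G  Bb  D  E

Root G, quality minor sixth:
root → G
3rd (minor 3rd) → Bb
5th (perfect 5th) → D
6th (major 6th) → E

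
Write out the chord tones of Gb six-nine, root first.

Gb – Bb – Db – Eb – Ab

Root Gb, quality six-nine:
Gb — root
Bb — major 3rd
Db — perfect 5th
Eb — major 6th
Ab — major 9th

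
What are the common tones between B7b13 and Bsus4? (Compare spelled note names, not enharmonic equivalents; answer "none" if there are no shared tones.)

B  F#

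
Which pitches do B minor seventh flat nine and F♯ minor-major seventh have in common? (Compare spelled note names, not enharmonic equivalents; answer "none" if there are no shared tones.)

B minor seventh flat nine: B D F♯ A C
F♯ minor-major seventh: F♯ A C♯ E♯
Common to both → F♯, A.

F♯, A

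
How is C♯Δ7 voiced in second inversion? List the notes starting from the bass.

C♯Δ7 = C#–E#–G#–B#; second inversion → fifth (G#) lowest.

G#, B#, C#, E#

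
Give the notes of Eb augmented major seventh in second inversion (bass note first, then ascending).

B  D  E-flat  G

In root position, Eb augmented major seventh is E-flat–G–B–D.
Second inversion puts the fifth (B) in the bass.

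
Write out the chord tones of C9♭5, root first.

C9♭5: dominant ninth flat five on C.
- root: C
- major 3rd: E
- diminished 5th: Gb
- minor 7th: Bb
- major 9th: D

C, E, Gb, Bb, D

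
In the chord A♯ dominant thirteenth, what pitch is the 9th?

A♯ dominant thirteenth is built on A-sharp; its 9th is a major 9th above the root.
A second above A uses the letter B, and the major 9th above A-sharp is B-sharp.

B-sharp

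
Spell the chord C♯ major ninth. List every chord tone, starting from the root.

C♯ major ninth is a major ninth built on C♯.
Root: C♯
Major 3rd (3rd): E♯
Perfect 5th (5th): G♯
Major 7th (7th): B♯
Major 9th (9th): D♯

C♯ – E♯ – G♯ – B♯ – D♯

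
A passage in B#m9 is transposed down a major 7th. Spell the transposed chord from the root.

C#, E, G#, B, D#

Transposed root: B# → C# (major 7th down). So we spell C# minor ninth:
C# — root
E — minor 3rd
G# — perfect 5th
B — minor 7th
D# — major 9th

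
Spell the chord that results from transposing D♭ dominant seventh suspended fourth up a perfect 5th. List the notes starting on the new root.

A-flat, D-flat, E-flat, G-flat

D-flat up a perfect 5th → A-flat. New chord: A-flat dominant seventh suspended fourth.
A-flat — root
D-flat — perfect 4th
E-flat — perfect 5th
G-flat — minor 7th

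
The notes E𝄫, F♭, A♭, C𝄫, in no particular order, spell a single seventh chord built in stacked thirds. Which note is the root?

Stacking in thirds gives F♭ – A♭ – C𝄫 – E𝄫, so F♭ is the root — F♭ dominant seventh flat five.

F♭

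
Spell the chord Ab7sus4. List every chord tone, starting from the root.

A♭ D♭ E♭ G♭

Ab7sus4: dominant seventh suspended fourth on A♭.
A♭ — root
D♭ — perfect 4th
E♭ — perfect 5th
G♭ — minor 7th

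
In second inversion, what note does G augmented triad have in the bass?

G augmented triad = G–B–D-sharp. Second inversion → fifth in the bass = D-sharp.

D-sharp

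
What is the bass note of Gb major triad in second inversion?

D♭

Gb major triad in root position is G♭–B♭–D♭.
Second inversion places the fifth in the bass, which is D♭.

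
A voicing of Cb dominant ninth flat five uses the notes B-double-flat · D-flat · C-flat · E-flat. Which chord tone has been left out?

G-double-flat

Cb dominant ninth flat five = C-flat, E-flat, G-double-flat, B-double-flat, D-flat. The voicing lacks the 5th (diminished 5th), G-double-flat.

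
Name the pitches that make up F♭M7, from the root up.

F♭M7 is a major seventh built on Fb.
Root: Fb
Major 3rd (3rd): Ab
Perfect 5th (5th): Cb
Major 7th (7th): Eb

Fb, Ab, Cb, Eb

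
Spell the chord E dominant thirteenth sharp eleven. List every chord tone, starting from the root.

E G-sharp B D F-sharp A-sharp C-sharp

E dominant thirteenth sharp eleven: dominant thirteenth sharp eleven on E.
root → E
3rd (major 3rd) → G-sharp
5th (perfect 5th) → B
7th (minor 7th) → D
9th (major 9th) → F-sharp
11th (augmented 11th) → A-sharp
13th (major 13th) → C-sharp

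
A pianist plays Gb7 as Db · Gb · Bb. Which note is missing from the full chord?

The full Gb7 chord is Gb, Bb, Db, Fb.
Comparing with the voicing, the minor 7th (7th) — Fb — is absent.

Fb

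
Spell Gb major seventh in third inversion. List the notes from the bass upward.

F, G-flat, B-flat, D-flat

Gb major seventh = G-flat–B-flat–D-flat–F; third inversion → seventh (F) lowest.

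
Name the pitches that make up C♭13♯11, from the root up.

Root C♭, quality dominant thirteenth sharp eleven:
C♭ — root
E♭ — major 3rd
G♭ — perfect 5th
B𝄫 — minor 7th
D♭ — major 9th
F — augmented 11th
A♭ — major 13th

C♭ – E♭ – G♭ – B𝄫 – D♭ – F – A♭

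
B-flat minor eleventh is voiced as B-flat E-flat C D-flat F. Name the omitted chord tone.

The full B-flat minor eleventh chord is B-flat, D-flat, F, A-flat, C, E-flat.
Comparing with the voicing, the minor 7th (7th) — A-flat — is absent.

A-flat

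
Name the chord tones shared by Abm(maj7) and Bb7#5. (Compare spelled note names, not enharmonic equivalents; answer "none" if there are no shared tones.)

A♭

Abm(maj7) = A♭, C♭, E♭, G.
Bb7#5 = B♭, D, F♯, A♭.
Shared: A♭.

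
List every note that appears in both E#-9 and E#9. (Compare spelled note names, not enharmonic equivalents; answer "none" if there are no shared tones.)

E#-9: E# G# B# D# F##
E#9: E# G## B# D# F##
Common to both → E#, B#, D#, F##.

E# – B# – D# – F##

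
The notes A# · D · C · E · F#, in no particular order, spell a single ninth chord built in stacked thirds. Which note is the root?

D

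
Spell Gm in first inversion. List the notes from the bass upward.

In root position, Gm is G–Bb–D.
First inversion puts the third (Bb) in the bass.

Bb D G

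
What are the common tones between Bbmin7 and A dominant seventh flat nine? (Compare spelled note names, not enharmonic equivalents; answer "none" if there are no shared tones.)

Bb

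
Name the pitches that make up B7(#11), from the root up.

B7(#11): dominant seventh sharp eleven on B.
root → B
3rd (major 3rd) → D#
5th (perfect 5th) → F#
7th (minor 7th) → A
11th (augmented 11th) → E#

B, D#, F#, A, E#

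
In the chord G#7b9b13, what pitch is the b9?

Root of G#7b9b13 = G♯. The 9th is a minor 9th: G♯ up a minor 9th → A.

A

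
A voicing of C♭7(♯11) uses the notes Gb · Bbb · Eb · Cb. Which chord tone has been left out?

C♭7(♯11) = Cb, Eb, Gb, Bbb, F. The voicing lacks the 11th (augmented 11th), F.

F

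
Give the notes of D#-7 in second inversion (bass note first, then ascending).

In root position, D#-7 is D♯–F♯–A♯–C♯.
Second inversion puts the fifth (A♯) in the bass.

A♯ – C♯ – D♯ – F♯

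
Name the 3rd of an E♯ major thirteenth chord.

G-double-sharp

E♯ major thirteenth is built on E-sharp; its 3rd is a major 3rd above the root.
A third above E uses the letter G, and the major 3rd above E-sharp is G-double-sharp.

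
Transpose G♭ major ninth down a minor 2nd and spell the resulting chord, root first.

Gb down a minor 2nd → F. New chord: F major ninth.
- root: F
- major 3rd: A
- perfect 5th: C
- major 7th: E
- major 9th: G

F A C E G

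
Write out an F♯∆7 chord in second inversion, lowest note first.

C♯  E♯  F♯  A♯

In root position, F♯∆7 is F♯–A♯–C♯–E♯.
Second inversion puts the fifth (C♯) in the bass.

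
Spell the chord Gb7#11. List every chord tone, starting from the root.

Gb7#11: dominant seventh sharp eleven on Gb.
Gb — root
Bb — major 3rd
Db — perfect 5th
Fb — minor 7th
C — augmented 11th

Gb  Bb  Db  Fb  C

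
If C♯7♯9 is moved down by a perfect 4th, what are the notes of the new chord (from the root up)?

Transposed root: C# → G# (perfect 4th down). So we spell G# dominant seventh sharp nine:
root → G#
3rd (major 3rd) → B#
5th (perfect 5th) → D#
7th (minor 7th) → F#
9th (augmented 9th) → A##

G# – B# – D# – F# – A##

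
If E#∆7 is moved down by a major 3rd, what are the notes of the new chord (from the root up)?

E♯ down a major 3rd → C♯. New chord: C♯ major seventh.
- root: C♯
- major 3rd: E♯
- perfect 5th: G♯
- major 7th: B♯

C♯, E♯, G♯, B♯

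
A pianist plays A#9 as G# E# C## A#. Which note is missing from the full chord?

B#

A#9 = A#, C##, E#, G#, B#. The voicing lacks the 9th (major 9th), B#.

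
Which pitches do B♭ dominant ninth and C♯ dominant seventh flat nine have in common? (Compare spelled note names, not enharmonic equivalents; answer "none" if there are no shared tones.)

B♭ dominant ninth: Bb D F Ab C
C♯ dominant seventh flat nine: C# E# G# B D
Common to both → D.

D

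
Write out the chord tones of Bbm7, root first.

B♭, D♭, F, A♭

Root B♭, quality minor seventh:
B♭ — root
D♭ — minor 3rd
F — perfect 5th
A♭ — minor 7th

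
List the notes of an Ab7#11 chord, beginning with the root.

Ab7#11 is a dominant seventh sharp eleven built on Ab.
Root: Ab
Major 3rd (3rd): C
Perfect 5th (5th): Eb
Minor 7th (7th): Gb
Augmented 11th (11th): D

Ab, C, Eb, Gb, D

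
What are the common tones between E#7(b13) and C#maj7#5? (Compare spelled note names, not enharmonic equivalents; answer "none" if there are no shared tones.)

E#7(b13): E# G## B# D# C#
C#maj7#5: C# E# G## B#
Common to both → E#, G##, B#, C#.

E#  G##  B#  C#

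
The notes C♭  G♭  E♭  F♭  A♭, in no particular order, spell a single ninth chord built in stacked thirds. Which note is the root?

F♭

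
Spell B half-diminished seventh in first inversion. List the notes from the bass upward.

B half-diminished seventh = B–D–F–A; first inversion → third (D) lowest.

D – F – A – B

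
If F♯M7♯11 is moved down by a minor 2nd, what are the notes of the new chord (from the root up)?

Transposed root: F♯ → E♯ (minor 2nd down). So we spell E♯ major seventh sharp eleven:
- root: E♯
- major 3rd: G𝄪
- perfect 5th: B♯
- major 7th: D𝄪
- augmented 11th: A𝄪

E♯, G𝄪, B♯, D𝄪, A𝄪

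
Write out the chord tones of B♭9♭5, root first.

Bb D Fb Ab C

B♭9♭5 is a dominant ninth flat five built on Bb.
Root: Bb
Major 3rd (3rd): D
Diminished 5th (5th): Fb
Minor 7th (7th): Ab
Major 9th (9th): C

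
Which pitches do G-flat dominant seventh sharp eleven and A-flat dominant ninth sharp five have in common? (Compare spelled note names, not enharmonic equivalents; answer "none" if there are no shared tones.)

Gb – Bb – C

G-flat dominant seventh sharp eleven: Gb Bb Db Fb C
A-flat dominant ninth sharp five: Ab C E Gb Bb
Common to both → Gb, Bb, C.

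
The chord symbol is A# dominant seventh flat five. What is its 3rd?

C-double-sharp

A# dominant seventh flat five is built on A-sharp; its 3rd is a major 3rd above the root.
A third above A uses the letter C, and the major 3rd above A-sharp is C-double-sharp.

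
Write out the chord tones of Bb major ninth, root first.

Bb major ninth is a major ninth built on B-flat.
root → B-flat
3rd (major 3rd) → D
5th (perfect 5th) → F
7th (major 7th) → A
9th (major 9th) → C

B-flat  D  F  A  C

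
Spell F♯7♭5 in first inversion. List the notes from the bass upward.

A♯  C  E  F♯

In root position, F♯7♭5 is F♯–A♯–C–E.
First inversion puts the third (A♯) in the bass.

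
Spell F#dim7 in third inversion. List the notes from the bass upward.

F#dim7 = F#–A–C–Eb; third inversion → seventh (Eb) lowest.

Eb F# A C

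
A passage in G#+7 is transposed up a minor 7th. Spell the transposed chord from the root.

Transposed root: G♯ → F♯ (minor 7th up). So we spell F♯ augmented seventh:
- root: F♯
- major 3rd: A♯
- augmented 5th: C𝄪
- minor 7th: E

F♯, A♯, C𝄪, E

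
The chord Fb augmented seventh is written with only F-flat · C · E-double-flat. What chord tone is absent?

The full Fb augmented seventh chord is F-flat, A-flat, C, E-double-flat.
Comparing with the voicing, the major 3rd (3rd) — A-flat — is absent.

A-flat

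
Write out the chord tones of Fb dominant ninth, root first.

F-flat, A-flat, C-flat, E-double-flat, G-flat

Root F-flat, quality dominant ninth:
root → F-flat
3rd (major 3rd) → A-flat
5th (perfect 5th) → C-flat
7th (minor 7th) → E-double-flat
9th (major 9th) → G-flat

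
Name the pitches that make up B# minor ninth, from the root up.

B#, D#, F##, A#, C##

B# minor ninth is a minor ninth built on B#.
- root: B#
- minor 3rd: D#
- perfect 5th: F##
- minor 7th: A#
- major 9th: C##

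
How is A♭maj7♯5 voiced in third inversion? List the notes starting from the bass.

G  Ab  C  E

In root position, A♭maj7♯5 is Ab–C–E–G.
Third inversion puts the seventh (G) in the bass.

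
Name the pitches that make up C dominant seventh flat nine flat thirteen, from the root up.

C E G Bb Db Ab

Root C, quality dominant seventh flat nine flat thirteen:
Root: C
Major 3rd (3rd): E
Perfect 5th (5th): G
Minor 7th (7th): Bb
Minor 9th (9th): Db
Minor 13th (13th): Ab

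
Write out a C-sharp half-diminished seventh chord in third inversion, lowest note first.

B  C#  E  G

C-sharp half-diminished seventh = C#–E–G–B; third inversion → seventh (B) lowest.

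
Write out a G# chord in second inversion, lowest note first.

In root position, G# is G#–B#–D#.
Second inversion puts the fifth (D#) in the bass.

D#  G#  B#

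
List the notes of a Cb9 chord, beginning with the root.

Cb – Eb – Gb – Bbb – Db

Cb9 is a dominant ninth built on Cb.
Root: Cb
Major 3rd (3rd): Eb
Perfect 5th (5th): Gb
Minor 7th (7th): Bbb
Major 9th (9th): Db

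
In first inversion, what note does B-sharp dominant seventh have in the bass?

D-double-sharp

B-sharp dominant seventh in root position is B-sharp–D-double-sharp–F-double-sharp–A-sharp.
First inversion places the third in the bass, which is D-double-sharp.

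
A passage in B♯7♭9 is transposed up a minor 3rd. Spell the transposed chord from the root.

Transposed root: B# → D# (minor 3rd up). So we spell D# dominant seventh flat nine:
D# — root
F## — major 3rd
A# — perfect 5th
C# — minor 7th
E — minor 9th

D#, F##, A#, C#, E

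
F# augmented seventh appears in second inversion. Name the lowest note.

F# augmented seventh in root position is F#–A#–C##–E.
Second inversion places the fifth in the bass, which is C##.

C##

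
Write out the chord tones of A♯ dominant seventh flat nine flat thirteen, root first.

A♯ dominant seventh flat nine flat thirteen: dominant seventh flat nine flat thirteen on A-sharp.
A-sharp — root
C-double-sharp — major 3rd
E-sharp — perfect 5th
G-sharp — minor 7th
B — minor 9th
F-sharp — minor 13th

A-sharp, C-double-sharp, E-sharp, G-sharp, B, F-sharp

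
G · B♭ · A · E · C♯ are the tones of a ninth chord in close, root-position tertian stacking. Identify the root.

A

Arranged so that each adjacent pair is a third by letter name: A – C♯ – E – G – B♭.
The bottom of that stack, A, is the root (this is A dominant seventh flat nine).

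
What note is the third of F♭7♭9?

F♭7♭9 is built on Fb; its 3rd is a major 3rd above the root.
A third above F uses the letter A, and the major 3rd above Fb is Ab.

Ab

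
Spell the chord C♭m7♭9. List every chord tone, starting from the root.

Cb, Ebb, Gb, Bbb, Dbb

C♭m7♭9: minor seventh flat nine on Cb.
- root: Cb
- minor 3rd: Ebb
- perfect 5th: Gb
- minor 7th: Bbb
- minor 9th: Dbb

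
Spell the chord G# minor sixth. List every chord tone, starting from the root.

G-sharp, B, D-sharp, E-sharp

G# minor sixth is a minor sixth built on G-sharp.
- root: G-sharp
- minor 3rd: B
- perfect 5th: D-sharp
- major 6th: E-sharp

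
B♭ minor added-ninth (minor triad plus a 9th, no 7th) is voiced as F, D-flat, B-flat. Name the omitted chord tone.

The full B♭ minor added-ninth chord is B-flat, D-flat, F, C.
Comparing with the voicing, the major 9th (9th) — C — is absent.

C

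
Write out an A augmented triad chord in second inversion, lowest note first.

E♯, A, C♯

In root position, A augmented triad is A–C♯–E♯.
Second inversion puts the fifth (E♯) in the bass.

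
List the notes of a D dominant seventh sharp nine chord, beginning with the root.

Root D, quality dominant seventh sharp nine:
Root: D
Major 3rd (3rd): F♯
Perfect 5th (5th): A
Minor 7th (7th): C
Augmented 9th (9th): E♯

D F♯ A C E♯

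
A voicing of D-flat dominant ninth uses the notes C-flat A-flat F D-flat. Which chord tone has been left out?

D-flat dominant ninth = D-flat, F, A-flat, C-flat, E-flat. The voicing lacks the 9th (major 9th), E-flat.

E-flat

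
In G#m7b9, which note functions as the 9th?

A

Root of G#m7b9 = G#. The 9th is a minor 9th: G# up a minor 9th → A.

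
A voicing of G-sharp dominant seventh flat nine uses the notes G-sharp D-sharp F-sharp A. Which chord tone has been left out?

B-sharp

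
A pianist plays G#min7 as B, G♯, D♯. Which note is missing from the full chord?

F♯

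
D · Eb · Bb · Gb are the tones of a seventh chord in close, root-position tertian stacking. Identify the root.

Eb

Arranged so that each adjacent pair is a third by letter name: Eb – Gb – Bb – D.
The bottom of that stack, Eb, is the root (this is Eb minor-major seventh).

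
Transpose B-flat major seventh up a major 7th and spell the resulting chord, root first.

A, C♯, E, G♯

Transposed root: B♭ → A (major 7th up). So we spell A major seventh:
- root: A
- major 3rd: C♯
- perfect 5th: E
- major 7th: G♯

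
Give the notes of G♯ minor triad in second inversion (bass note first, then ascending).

G♯ minor triad = G#–B–D#; second inversion → fifth (D#) lowest.

D# G# B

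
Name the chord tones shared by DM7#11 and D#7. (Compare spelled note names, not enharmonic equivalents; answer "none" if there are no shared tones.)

C#

DM7#11: D F# A C# G#
D#7: D# F## A# C#
Common to both → C#.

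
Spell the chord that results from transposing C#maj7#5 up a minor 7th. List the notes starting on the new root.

C# up a minor 7th → B. New chord: B augmented major seventh.
- root: B
- major 3rd: D#
- augmented 5th: F##
- major 7th: A#

B, D#, F##, A#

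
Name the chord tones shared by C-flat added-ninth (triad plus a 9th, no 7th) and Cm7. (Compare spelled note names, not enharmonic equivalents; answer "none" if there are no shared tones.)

E♭

C-flat added-ninth = C♭, E♭, G♭, D♭.
Cm7 = C, E♭, G, B♭.
Shared: E♭.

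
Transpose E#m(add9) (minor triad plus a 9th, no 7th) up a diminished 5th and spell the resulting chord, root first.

Transposed root: E♯ → B (diminished 5th up). So we spell B minor added-ninth:
- root: B
- minor 3rd: D
- perfect 5th: F♯
- major 9th: C♯

B – D – F♯ – C♯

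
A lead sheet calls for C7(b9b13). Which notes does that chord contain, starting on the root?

C7(b9b13): dominant seventh flat nine flat thirteen on C.
root → C
3rd (major 3rd) → E
5th (perfect 5th) → G
7th (minor 7th) → Bb
9th (minor 9th) → Db
13th (minor 13th) → Ab

C – E – G – Bb – Db – Ab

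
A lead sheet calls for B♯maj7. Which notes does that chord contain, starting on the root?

B♯maj7 is a major seventh built on B♯.
- root: B♯
- major 3rd: D𝄪
- perfect 5th: F𝄪
- major 7th: A𝄪

B♯, D𝄪, F𝄪, A𝄪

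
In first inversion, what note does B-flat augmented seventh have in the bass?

D

B-flat augmented seventh in root position is B-flat–D–F-sharp–A-flat.
First inversion places the third in the bass, which is D.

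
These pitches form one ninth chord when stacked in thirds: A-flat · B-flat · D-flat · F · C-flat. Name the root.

B-flat

Arranged so that each adjacent pair is a third by letter name: B-flat – D-flat – F – A-flat – C-flat.
The bottom of that stack, B-flat, is the root (this is B-flat minor seventh flat nine).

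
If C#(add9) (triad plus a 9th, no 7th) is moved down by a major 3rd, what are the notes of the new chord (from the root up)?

A major 3rd down from C♯ is A, so the new chord is A added-ninth.
Root: A
Major 3rd (3rd): C♯
Perfect 5th (5th): E
Major 9th (9th): B

A  C♯  E  B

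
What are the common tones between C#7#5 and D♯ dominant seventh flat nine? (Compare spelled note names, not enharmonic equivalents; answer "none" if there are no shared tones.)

C#

C#7#5 = C#, E#, G##, B.
D♯ dominant seventh flat nine = D#, F##, A#, C#, E.
Shared: C#.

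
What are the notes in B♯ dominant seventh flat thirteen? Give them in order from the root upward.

B♯ dominant seventh flat thirteen is a dominant seventh flat thirteen built on B-sharp.
root → B-sharp
3rd (major 3rd) → D-double-sharp
5th (perfect 5th) → F-double-sharp
7th (minor 7th) → A-sharp
13th (minor 13th) → G-sharp

B-sharp D-double-sharp F-double-sharp A-sharp G-sharp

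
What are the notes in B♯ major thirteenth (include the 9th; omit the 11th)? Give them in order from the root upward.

B-sharp  D-double-sharp  F-double-sharp  A-double-sharp  C-double-sharp  G-double-sharp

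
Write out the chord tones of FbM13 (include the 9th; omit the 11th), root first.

Root Fb, quality major thirteenth:
- root: Fb
- major 3rd: Ab
- perfect 5th: Cb
- major 7th: Eb
- major 9th: Gb
- major 13th: Db

Fb  Ab  Cb  Eb  Gb  Db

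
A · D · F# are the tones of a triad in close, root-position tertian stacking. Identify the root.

D

Arranged so that each adjacent pair is a third by letter name: D – F# – A.
The bottom of that stack, D, is the root (this is D major triad).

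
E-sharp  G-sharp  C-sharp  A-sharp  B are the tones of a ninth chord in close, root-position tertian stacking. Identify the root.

Stacking in thirds gives A-sharp – C-sharp – E-sharp – G-sharp – B, so A-sharp is the root — A-sharp minor seventh flat nine.

A-sharp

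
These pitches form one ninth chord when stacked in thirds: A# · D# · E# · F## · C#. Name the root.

Arranged so that each adjacent pair is a third by letter name: D# – F## – A# – C# – E#.
The bottom of that stack, D#, is the root (this is D# dominant ninth).

D#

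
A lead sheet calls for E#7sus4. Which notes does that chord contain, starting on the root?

E#7sus4 is a dominant seventh suspended fourth built on E♯.
Root: E♯
Perfect 4th (4th): A♯
Perfect 5th (5th): B♯
Minor 7th (7th): D♯

E♯  A♯  B♯  D♯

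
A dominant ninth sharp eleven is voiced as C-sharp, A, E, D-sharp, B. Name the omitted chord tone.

A dominant ninth sharp eleven = A, C-sharp, E, G, B, D-sharp. The voicing lacks the 7th (minor 7th), G.

G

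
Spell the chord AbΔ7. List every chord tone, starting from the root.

Ab, C, Eb, G

Root Ab, quality major seventh:
root → Ab
3rd (major 3rd) → C
5th (perfect 5th) → Eb
7th (major 7th) → G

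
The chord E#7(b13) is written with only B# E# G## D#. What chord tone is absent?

E#7(b13) = E#, G##, B#, D#, C#. The voicing lacks the 13th (minor 13th), C#.

C#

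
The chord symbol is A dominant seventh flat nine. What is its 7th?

G

A dominant seventh flat nine is built on A; its 7th is a minor 7th above the root.
A seventh above A uses the letter G, and the minor 7th above A is G.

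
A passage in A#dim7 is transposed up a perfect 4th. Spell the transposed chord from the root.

A♯ up a perfect 4th → D♯. New chord: D♯ diminished seventh.
root → D♯
3rd (minor 3rd) → F♯
5th (diminished 5th) → A
7th (diminished 7th) → C

D♯  F♯  A  C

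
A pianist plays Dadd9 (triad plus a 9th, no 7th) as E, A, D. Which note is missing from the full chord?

F♯

The full Dadd9 chord is D, F♯, A, E.
Comparing with the voicing, the major 3rd (3rd) — F♯ — is absent.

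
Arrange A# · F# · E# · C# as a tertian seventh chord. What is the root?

F#

Arranged so that each adjacent pair is a third by letter name: F# – A# – C# – E#.
The bottom of that stack, F#, is the root (this is F# major seventh).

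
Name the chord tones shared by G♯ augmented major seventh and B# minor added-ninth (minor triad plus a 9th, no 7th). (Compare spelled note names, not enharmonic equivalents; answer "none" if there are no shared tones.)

B-sharp F-double-sharp

G♯ augmented major seventh = G-sharp, B-sharp, D-double-sharp, F-double-sharp.
B# minor added-ninth = B-sharp, D-sharp, F-double-sharp, C-double-sharp.
Shared: B-sharp, F-double-sharp.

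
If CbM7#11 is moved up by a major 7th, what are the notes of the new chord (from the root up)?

Bb, D, F, A, E

A major 7th up from Cb is Bb, so the new chord is Bb major seventh sharp eleven.
Bb — root
D — major 3rd
F — perfect 5th
A — major 7th
E — augmented 11th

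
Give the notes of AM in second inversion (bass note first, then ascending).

In root position, AM is A–C♯–E.
Second inversion puts the fifth (E) in the bass.

E – A – C♯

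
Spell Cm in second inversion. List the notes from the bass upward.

G C Eb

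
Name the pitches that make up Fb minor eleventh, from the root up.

F-flat, A-double-flat, C-flat, E-double-flat, G-flat, B-double-flat

Fb minor eleventh is a minor eleventh built on F-flat.
- root: F-flat
- minor 3rd: A-double-flat
- perfect 5th: C-flat
- minor 7th: E-double-flat
- major 9th: G-flat
- perfect 11th: B-double-flat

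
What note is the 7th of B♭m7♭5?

Root of B♭m7♭5 = Bb. The 7th is a minor 7th: Bb up a minor 7th → Ab.

Ab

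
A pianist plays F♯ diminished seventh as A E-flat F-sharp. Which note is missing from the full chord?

C

The full F♯ diminished seventh chord is F-sharp, A, C, E-flat.
Comparing with the voicing, the diminished 5th (5th) — C — is absent.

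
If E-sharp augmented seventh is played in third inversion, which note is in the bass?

E-sharp augmented seventh = E♯–G𝄪–B𝄪–D♯. Third inversion → seventh in the bass = D♯.

D♯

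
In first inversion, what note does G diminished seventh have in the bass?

G diminished seventh = G–B♭–D♭–F♭. First inversion → third in the bass = B♭.

B♭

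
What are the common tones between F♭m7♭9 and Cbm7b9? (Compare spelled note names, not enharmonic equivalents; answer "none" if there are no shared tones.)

F♭m7♭9 = Fb, Abb, Cb, Ebb, Gbb.
Cbm7b9 = Cb, Ebb, Gb, Bbb, Dbb.
Shared: Cb, Ebb.

Cb Ebb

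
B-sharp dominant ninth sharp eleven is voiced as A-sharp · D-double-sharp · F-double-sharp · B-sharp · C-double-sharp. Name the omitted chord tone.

The full B-sharp dominant ninth sharp eleven chord is B-sharp, D-double-sharp, F-double-sharp, A-sharp, C-double-sharp, E-double-sharp.
Comparing with the voicing, the augmented 11th (11th) — E-double-sharp — is absent.

E-double-sharp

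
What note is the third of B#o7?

D#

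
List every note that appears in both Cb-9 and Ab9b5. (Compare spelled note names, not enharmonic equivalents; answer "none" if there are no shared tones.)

Cb-9: Cb Ebb Gb Bbb Db
Ab9b5: Ab C Ebb Gb Bb
Common to both → Ebb, Gb.

Ebb – Gb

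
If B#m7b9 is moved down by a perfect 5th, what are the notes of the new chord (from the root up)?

A perfect 5th down from B# is E#, so the new chord is E# minor seventh flat nine.
E# — root
G# — minor 3rd
B# — perfect 5th
D# — minor 7th
F# — minor 9th

E#, G#, B#, D#, F#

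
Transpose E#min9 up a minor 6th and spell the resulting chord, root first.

A minor 6th up from E♯ is C♯, so the new chord is C♯ minor ninth.
Root: C♯
Minor 3rd (3rd): E
Perfect 5th (5th): G♯
Minor 7th (7th): B
Major 9th (9th): D♯

C♯, E, G♯, B, D♯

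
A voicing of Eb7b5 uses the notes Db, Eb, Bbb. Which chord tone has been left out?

The full Eb7b5 chord is Eb, G, Bbb, Db.
Comparing with the voicing, the major 3rd (3rd) — G — is absent.

G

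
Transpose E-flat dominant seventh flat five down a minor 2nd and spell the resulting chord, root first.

D  F#  Ab  C

Transposed root: Eb → D (minor 2nd down). So we spell D dominant seventh flat five:
D — root
F# — major 3rd
Ab — diminished 5th
C — minor 7th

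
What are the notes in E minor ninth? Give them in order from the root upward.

Root E, quality minor ninth:
Root: E
Minor 3rd (3rd): G
Perfect 5th (5th): B
Minor 7th (7th): D
Major 9th (9th): F#

E, G, B, D, F#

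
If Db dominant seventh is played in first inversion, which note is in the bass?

F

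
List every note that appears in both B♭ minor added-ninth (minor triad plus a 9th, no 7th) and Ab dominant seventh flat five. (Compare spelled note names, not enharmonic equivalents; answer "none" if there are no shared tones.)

C

B♭ minor added-ninth: Bb Db F C
Ab dominant seventh flat five: Ab C Ebb Gb
Common to both → C.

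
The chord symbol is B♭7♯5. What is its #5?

F#

B♭7♯5 is built on Bb; its 5th is an augmented 5th above the root.
A fifth above B uses the letter F, and the augmented 5th above Bb is F#.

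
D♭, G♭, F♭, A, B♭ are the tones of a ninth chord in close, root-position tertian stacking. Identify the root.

Stacking in thirds gives G♭ – B♭ – D♭ – F♭ – A, so G♭ is the root — G♭ dominant seventh sharp nine.

G♭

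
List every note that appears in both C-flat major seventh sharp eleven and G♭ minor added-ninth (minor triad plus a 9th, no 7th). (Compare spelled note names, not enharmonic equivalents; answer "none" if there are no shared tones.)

C-flat major seventh sharp eleven = C-flat, E-flat, G-flat, B-flat, F.
G♭ minor added-ninth = G-flat, B-double-flat, D-flat, A-flat.
Shared: G-flat.

G-flat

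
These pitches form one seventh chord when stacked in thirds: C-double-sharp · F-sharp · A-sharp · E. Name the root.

F-sharp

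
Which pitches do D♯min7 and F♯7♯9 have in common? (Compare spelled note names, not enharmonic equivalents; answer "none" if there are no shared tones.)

F♯ – A♯ – C♯

D♯min7: D♯ F♯ A♯ C♯
F♯7♯9: F♯ A♯ C♯ E G𝄪
Common to both → F♯, A♯, C♯.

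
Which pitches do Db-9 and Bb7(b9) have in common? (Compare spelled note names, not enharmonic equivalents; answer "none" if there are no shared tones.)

Ab, Cb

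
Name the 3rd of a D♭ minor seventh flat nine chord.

F-flat

D♭ minor seventh flat nine is built on D-flat; its 3rd is a minor 3rd above the root.
A third above D uses the letter F, and the minor 3rd above D-flat is F-flat.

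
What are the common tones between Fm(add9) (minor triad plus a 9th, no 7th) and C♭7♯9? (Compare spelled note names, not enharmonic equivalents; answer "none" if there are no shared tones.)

none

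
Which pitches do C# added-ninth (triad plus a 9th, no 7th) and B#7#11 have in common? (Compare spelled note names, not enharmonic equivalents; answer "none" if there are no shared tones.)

none

C# added-ninth: C# E# G# D#
B#7#11: B# D## F## A# E##
Common to both → none.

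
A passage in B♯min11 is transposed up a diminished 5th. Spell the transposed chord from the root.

A diminished 5th up from B# is F#, so the new chord is F# minor eleventh.
- root: F#
- minor 3rd: A
- perfect 5th: C#
- minor 7th: E
- major 9th: G#
- perfect 11th: B

F#, A, C#, E, G#, B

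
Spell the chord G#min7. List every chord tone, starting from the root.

G#, B, D#, F#

Root G#, quality minor seventh:
G# — root
B — minor 3rd
D# — perfect 5th
F# — minor 7th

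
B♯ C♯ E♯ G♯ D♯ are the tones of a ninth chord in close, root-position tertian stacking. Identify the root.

C♯

Arranged so that each adjacent pair is a third by letter name: C♯ – E♯ – G♯ – B♯ – D♯.
The bottom of that stack, C♯, is the root (this is C♯ major ninth).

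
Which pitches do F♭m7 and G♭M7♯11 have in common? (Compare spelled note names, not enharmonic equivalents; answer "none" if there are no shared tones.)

F♭m7: Fb Abb Cb Ebb
G♭M7♯11: Gb Bb Db F C
Common to both → none.

none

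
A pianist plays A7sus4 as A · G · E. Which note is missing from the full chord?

D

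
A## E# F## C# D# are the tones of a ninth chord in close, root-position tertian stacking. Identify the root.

D#

Arranged so that each adjacent pair is a third by letter name: D# – F## – A## – C# – E#.
The bottom of that stack, D#, is the root (this is D# dominant ninth sharp five).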